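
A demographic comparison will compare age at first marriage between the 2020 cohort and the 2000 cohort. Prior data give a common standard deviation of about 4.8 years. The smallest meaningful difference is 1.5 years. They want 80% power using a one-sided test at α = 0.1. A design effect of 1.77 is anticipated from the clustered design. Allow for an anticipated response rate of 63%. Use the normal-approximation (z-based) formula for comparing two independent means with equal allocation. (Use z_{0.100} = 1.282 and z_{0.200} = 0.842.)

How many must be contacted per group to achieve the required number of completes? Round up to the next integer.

n = (z_α + z_β)² · (σ₁² + σ₂²) / δ²
  = (1.282 + 0.842)² · (2·4.8² = 46.08) / 1.5²
  = 4.5114 · 46.08 / 2.25
  = 92.39
Design effect: 1.77 × 92.39 = 163.54.
Adjust for 63% response: 163.54 / 0.63 = 259.58.
Round up → n = 260 per group.

n = 260 per group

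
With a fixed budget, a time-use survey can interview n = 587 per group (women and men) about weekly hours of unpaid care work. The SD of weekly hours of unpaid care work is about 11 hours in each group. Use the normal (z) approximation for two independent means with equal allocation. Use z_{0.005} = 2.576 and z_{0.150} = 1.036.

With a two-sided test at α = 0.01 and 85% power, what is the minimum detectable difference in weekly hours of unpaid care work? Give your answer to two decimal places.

Minimum detectable difference ≈ 2.32 hours

δ = (z_{α/2} + z_β) · √((σ₁²+σ₂²)/n)
  = (2.576 + 1.036) · √(242/587)
  = 3.612 · √0.41227
  = 3.612 · 0.6421
  = 2.3192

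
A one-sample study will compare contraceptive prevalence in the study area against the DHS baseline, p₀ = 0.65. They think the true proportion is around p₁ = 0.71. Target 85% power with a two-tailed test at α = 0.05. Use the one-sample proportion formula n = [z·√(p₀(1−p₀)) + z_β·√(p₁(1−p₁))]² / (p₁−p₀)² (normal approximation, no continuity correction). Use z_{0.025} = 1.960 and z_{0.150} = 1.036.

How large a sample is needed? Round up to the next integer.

n = [z_{α/2}·√(p₀q₀) + z_β·√(p₁q₁)]² / (p₁ − p₀)²
  = [1.960·√(0.65·0.35) + 1.036·√(0.71·0.29)]² / (0.06)²
  = [1.960·0.4770 + 1.036·0.4538]² / 0.0036
  = [1.4050]² / 0.0036
  = 548.31
Round up → n = 549.

n = 549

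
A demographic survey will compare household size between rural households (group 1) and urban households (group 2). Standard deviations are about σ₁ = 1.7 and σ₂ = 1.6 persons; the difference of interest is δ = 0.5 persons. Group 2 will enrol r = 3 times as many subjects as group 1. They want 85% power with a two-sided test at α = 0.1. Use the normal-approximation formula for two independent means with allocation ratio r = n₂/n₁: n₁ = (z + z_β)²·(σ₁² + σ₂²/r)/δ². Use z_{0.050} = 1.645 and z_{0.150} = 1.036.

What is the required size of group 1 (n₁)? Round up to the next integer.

n₁ = 108

n₁ = (z_{α/2} + z_β)² · (σ₁² + σ₂²/r) / δ²
   = (1.645 + 1.036)² · (1.7² + 1.6²/3) / 0.5²
   = 7.1878 · (2.89 + 0.85333) / 0.25
   = 7.1878 · 3.7433 / 0.25
   = 107.62
Round up → n₁ = 108; n₂ = r·n₁ = 3 × 108 = 324.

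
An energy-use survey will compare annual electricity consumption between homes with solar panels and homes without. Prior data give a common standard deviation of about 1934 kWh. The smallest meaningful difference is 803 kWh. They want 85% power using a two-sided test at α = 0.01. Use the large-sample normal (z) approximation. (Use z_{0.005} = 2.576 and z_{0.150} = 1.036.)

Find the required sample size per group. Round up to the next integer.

n = 152 per group

n = (z_{α/2} + z_β)² · (σ₁² + σ₂²) / δ²
  = (2.576 + 1.036)² · (2·1934² = 7480712) / 803²
  = 13.0465 · 7480712 / 644809
  = 151.36
Round up → n = 152 per group.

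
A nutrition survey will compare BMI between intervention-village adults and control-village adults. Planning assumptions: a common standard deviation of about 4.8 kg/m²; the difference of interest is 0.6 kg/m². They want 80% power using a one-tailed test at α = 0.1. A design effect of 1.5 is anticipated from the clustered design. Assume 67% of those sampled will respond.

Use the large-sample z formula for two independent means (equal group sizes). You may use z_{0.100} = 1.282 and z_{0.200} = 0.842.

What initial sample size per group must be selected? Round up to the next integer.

n = (z_α + z_β)² · (σ₁² + σ₂²) / δ²
  = (1.282 + 0.842)² · (2·4.8² = 46.08) / 0.6²
  = 4.5114 · 46.08 / 0.36
  = 577.46
Design effect: 1.5 × 577.46 = 866.18.
Adjust for 67% response: 866.18 / 0.67 = 1292.81.
Round up → n = 1293 per group.

n = 1293 per group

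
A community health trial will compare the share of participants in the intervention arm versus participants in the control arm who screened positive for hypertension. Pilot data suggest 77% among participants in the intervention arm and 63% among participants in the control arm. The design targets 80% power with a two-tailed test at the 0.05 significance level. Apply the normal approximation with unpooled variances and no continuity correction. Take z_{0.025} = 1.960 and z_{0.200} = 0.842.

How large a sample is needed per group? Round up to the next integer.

n = 165 per group

n = (z_{α/2} + z_β)² · [p₁(1−p₁) + p₂(1−p₂)] / (p₁ − p₂)²
  = (1.960 + 0.842)² · (0.77·0.23 + 0.63·0.37) / (0.14)²
  = (2.802)² · (0.1771 + 0.2331) / 0.0196
  = 7.8512 · 0.4102 / 0.0196
  = 164.31
Round up → n = 165 per group.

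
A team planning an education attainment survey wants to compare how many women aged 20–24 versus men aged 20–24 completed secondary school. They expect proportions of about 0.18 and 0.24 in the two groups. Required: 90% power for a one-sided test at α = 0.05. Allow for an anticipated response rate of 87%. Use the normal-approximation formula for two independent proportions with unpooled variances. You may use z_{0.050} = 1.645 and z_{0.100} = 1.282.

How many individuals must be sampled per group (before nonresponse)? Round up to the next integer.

n = (z_α + z_β)² · [p₁(1−p₁) + p₂(1−p₂)] / (p₁ − p₂)²
  = (1.645 + 1.282)² · (0.18·0.82 + 0.24·0.76) / (-0.06)²
  = (2.927)² · (0.1476 + 0.1824) / 0.0036
  = 8.5673 · 0.3300 / 0.0036
  = 785.34
Adjust for 87% response: 785.34 / 0.87 = 902.69.
Round up → n = 903 per group.

n = 903 per group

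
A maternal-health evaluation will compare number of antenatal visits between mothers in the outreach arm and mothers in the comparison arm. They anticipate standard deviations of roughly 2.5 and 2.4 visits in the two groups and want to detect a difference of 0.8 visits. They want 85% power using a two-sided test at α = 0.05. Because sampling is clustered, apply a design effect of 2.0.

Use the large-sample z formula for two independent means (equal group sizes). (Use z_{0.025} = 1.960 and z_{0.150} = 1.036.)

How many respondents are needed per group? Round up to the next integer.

n = (z_{α/2} + z_β)² · (σ₁² + σ₂²) / δ²
  = (1.960 + 1.036)² · (2.5² + 2.4² = 12.01) / 0.8²
  = 8.9760 · 12.01 / 0.64
  = 168.44
Design effect: 2.0 × 168.44 = 336.88.
Round up → n = 337 per group.

n = 337 per group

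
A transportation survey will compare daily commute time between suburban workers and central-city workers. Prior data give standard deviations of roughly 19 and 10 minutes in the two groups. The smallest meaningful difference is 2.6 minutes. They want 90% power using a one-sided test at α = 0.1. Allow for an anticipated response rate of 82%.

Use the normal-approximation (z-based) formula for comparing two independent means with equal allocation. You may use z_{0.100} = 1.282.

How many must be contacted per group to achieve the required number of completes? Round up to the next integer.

n = (z_α + z_β)² · (σ₁² + σ₂²) / δ²
  = (1.282 + 1.282)² · (19² + 10² = 461) / 2.6²
  = 6.5741 · 461 / 6.76
  = 448.32
Adjust for 82% response: 448.32 / 0.82 = 546.73.
Round up → n = 547 per group.

n = 547 per group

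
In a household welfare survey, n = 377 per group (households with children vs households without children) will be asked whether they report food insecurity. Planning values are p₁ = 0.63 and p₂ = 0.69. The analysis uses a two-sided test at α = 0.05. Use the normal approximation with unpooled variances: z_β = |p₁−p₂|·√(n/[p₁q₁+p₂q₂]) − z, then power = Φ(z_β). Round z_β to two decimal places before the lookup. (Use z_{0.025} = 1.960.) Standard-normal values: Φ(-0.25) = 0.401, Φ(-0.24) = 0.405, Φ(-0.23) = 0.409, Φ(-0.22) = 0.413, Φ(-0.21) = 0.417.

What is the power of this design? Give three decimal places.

Power ≈ 0.413

z_β = |p₁−p₂|·√(n/[p₁q₁+p₂q₂]) − z_{α/2}
    = 0.06 · √(377/0.4470) − 1.960
    = 0.06 · 29.0414 − 1.960
    = 1.7425 − 1.960 = -0.2175 → -0.22
Power = Φ(-0.22) = 0.413.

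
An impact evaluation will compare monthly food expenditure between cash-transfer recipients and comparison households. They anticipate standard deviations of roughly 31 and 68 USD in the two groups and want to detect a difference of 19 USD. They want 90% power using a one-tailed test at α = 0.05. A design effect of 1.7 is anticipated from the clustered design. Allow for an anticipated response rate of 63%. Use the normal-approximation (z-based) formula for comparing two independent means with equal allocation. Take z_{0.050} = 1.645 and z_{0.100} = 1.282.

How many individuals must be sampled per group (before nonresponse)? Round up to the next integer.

n = 358 per group

n = (z_α + z_β)² · (σ₁² + σ₂²) / δ²
  = (1.645 + 1.282)² · (31² + 68² = 5585) / 19²
  = 8.5673 · 5585 / 361
  = 132.54
Design effect: 1.7 × 132.54 = 225.33.
Adjust for 63% response: 225.33 / 0.63 = 357.66.
Round up → n = 358 per group.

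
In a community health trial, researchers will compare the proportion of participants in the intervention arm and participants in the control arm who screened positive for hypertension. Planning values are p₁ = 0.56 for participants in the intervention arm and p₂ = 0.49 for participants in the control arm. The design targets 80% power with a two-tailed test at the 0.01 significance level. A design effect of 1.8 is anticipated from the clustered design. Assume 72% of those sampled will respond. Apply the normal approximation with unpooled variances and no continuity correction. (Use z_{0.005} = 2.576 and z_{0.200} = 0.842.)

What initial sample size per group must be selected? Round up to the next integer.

n = (z_{α/2} + z_β)² · [p₁(1−p₁) + p₂(1−p₂)] / (p₁ − p₂)²
  = (2.576 + 0.842)² · (0.56·0.44 + 0.49·0.51) / (0.07)²
  = (3.418)² · (0.2464 + 0.2499) / 0.0049
  = 11.6827 · 0.4963 / 0.0049
  = 1183.29
Design effect: 1.8 × 1183.29 = 2129.93.
Adjust for 72% response: 2129.93 / 0.72 = 2958.23.
Round up → n = 2959 per group.

n = 2959 per group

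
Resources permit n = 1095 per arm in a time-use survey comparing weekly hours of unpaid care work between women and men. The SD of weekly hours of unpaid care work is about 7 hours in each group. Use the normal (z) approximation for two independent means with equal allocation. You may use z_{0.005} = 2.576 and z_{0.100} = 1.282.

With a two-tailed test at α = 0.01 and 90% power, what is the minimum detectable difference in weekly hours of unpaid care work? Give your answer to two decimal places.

Minimum detectable difference ≈ 1.15 hours

δ = (z_{α/2} + z_β) · √((σ₁²+σ₂²)/n)
  = (2.576 + 1.282) · √(98/1095)
  = 3.858 · √0.0895
  = 3.858 · 0.2992
  = 1.1542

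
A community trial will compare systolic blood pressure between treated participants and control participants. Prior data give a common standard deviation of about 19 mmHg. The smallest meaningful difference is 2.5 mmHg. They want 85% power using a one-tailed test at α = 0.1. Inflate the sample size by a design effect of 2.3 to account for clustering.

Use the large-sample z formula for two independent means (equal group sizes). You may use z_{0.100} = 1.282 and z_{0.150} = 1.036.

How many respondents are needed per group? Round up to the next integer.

n = (z_α + z_β)² · (σ₁² + σ₂²) / δ²
  = (1.282 + 1.036)² · (2·19² = 722) / 2.5²
  = 5.3731 · 722 / 6.25
  = 620.70
Design effect: 2.3 × 620.70 = 1427.62.
Round up → n = 1428 per group.

n = 1428 per group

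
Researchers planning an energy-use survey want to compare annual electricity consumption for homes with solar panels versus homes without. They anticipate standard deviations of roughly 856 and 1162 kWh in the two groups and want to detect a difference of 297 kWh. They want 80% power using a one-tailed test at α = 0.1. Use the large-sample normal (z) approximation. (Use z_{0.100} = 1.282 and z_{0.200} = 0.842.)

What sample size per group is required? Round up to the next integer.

n = (z_α + z_β)² · (σ₁² + σ₂²) / δ²
  = (1.282 + 0.842)² · (856² + 1162² = 2082980) / 297²
  = 4.5114 · 2082980 / 88209
  = 106.53
Round up → n = 107 per group.

n = 107 per group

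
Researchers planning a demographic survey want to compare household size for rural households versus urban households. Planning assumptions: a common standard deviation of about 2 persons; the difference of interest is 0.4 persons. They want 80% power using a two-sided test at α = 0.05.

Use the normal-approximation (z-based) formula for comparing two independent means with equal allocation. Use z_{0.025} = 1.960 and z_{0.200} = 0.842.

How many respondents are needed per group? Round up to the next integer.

n = 393 per group

n = (z_{α/2} + z_β)² · (σ₁² + σ₂²) / δ²
  = (1.960 + 0.842)² · (2·2² = 8) / 0.4²
  = 7.8512 · 8 / 0.16
  = 392.56
Round up → n = 393 per group.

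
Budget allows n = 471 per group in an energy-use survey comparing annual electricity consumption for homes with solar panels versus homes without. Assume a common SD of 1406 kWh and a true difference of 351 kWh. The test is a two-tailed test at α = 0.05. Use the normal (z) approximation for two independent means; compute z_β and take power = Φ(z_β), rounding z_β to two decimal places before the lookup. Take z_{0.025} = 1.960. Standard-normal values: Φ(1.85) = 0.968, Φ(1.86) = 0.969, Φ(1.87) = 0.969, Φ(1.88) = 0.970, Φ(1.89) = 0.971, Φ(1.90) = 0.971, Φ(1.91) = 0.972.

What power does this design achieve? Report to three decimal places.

z_β = δ·√(n/(σ₁²+σ₂²)) − z_{α/2}
    = 351 · √(471/3953672) − 1.960
    = 351 · 0.01091 − 1.960
    = 3.8310 − 1.960 = 1.8710 → 1.87
Power = Φ(1.87) = 0.969.

Power ≈ 0.969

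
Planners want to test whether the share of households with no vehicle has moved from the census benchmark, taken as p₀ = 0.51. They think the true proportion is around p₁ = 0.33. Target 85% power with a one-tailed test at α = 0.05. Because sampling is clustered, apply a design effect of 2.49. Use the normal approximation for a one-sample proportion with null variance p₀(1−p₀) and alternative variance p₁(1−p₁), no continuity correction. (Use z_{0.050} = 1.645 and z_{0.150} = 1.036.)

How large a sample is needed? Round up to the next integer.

n = 132

n = [z_α·√(p₀q₀) + z_β·√(p₁q₁)]² / (p₁ − p₀)²
  = [1.645·√(0.51·0.49) + 1.036·√(0.33·0.67)]² / (-0.18)²
  = [1.645·0.4999 + 1.036·0.4702]² / 0.0324
  = [1.3095]² / 0.0324
  = 52.92
Design effect: 2.49 × 52.92 = 131.78.
Round up → n = 132.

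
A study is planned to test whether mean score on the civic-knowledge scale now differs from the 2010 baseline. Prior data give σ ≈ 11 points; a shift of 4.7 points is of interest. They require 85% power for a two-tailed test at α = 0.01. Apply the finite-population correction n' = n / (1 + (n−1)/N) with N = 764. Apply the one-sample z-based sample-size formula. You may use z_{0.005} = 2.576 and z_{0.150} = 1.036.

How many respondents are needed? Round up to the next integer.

n = 66

n = (z_{α/2} + z_β)² · σ² / δ²
  = (2.576 + 1.036)² · 11² / 4.7²
  = 13.0465 · 121 / 22.09
  = 71.46
Finite-population correction (N = 764): 71.46 / (1 + (71.46 − 1)/764) = 65.43.
Round up → n = 66.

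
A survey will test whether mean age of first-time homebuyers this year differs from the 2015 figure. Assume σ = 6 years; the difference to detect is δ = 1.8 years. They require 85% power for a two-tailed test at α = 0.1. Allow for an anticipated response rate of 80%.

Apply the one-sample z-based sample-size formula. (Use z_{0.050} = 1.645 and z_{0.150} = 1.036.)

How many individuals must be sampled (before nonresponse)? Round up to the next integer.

n = 100

n = (z_{α/2} + z_β)² · σ² / δ²
  = (1.645 + 1.036)² · 6² / 1.8²
  = 7.1878 · 36 / 3.24
  = 79.86
Adjust for 80% response: 79.86 / 0.80 = 99.83.
Round up → n = 100.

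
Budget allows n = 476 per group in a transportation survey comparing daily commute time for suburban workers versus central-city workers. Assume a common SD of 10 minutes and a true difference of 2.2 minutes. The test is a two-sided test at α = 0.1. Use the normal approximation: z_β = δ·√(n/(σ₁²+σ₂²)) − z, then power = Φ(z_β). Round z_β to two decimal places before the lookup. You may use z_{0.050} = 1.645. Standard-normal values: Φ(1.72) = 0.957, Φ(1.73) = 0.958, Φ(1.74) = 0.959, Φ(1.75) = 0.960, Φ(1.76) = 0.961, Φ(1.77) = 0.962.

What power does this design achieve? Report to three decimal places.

z_β = δ·√(n/(σ₁²+σ₂²)) − z_{α/2}
    = 2.2 · √(476/200) − 1.645
    = 2.2 · 1.54272 − 1.645
    = 3.3940 − 1.645 = 1.7490 → 1.75
Power = Φ(1.75) = 0.960.

Power ≈ 0.960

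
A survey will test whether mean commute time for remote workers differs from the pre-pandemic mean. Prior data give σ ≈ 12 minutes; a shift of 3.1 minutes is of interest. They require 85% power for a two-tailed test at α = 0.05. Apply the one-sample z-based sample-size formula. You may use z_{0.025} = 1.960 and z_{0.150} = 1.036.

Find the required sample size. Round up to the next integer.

n = 135

n = (z_{α/2} + z_β)² · σ² / δ²
  = (1.960 + 1.036)² · 12² / 3.1²
  = 8.9760 · 144 / 9.61
  = 134.50
Round up → n = 135.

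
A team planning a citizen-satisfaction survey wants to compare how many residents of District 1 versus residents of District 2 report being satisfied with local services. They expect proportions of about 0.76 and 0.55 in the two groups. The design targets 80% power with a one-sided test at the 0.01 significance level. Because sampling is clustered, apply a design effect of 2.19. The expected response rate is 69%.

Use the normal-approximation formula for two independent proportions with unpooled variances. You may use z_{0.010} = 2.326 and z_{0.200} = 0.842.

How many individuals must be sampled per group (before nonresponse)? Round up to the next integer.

n = 311 per group

n = (z_α + z_β)² · [p₁(1−p₁) + p₂(1−p₂)] / (p₁ − p₂)²
  = (2.326 + 0.842)² · (0.76·0.24 + 0.55·0.45) / (0.21)²
  = (3.168)² · (0.1824 + 0.2475) / 0.0441
  = 10.0362 · 0.4299 / 0.0441
  = 97.84
Design effect: 2.19 × 97.84 = 214.26.
Adjust for 69% response: 214.26 / 0.69 = 310.52.
Round up → n = 311 per group.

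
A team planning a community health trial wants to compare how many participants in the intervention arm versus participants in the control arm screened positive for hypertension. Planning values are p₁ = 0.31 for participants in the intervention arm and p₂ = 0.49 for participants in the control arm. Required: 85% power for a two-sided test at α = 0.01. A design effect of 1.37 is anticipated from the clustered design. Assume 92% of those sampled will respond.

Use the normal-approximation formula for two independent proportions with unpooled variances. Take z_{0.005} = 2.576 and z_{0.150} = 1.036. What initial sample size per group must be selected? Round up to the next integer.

n = (z_{α/2} + z_β)² · [p₁(1−p₁) + p₂(1−p₂)] / (p₁ − p₂)²
  = (2.576 + 1.036)² · (0.31·0.69 + 0.49·0.51) / (-0.18)²
  = (3.612)² · (0.2139 + 0.2499) / 0.0324
  = 13.0465 · 0.4638 / 0.0324
  = 186.76
Design effect: 1.37 × 186.76 = 255.86.
Adjust for 92% response: 255.86 / 0.92 = 278.11.
Round up → n = 279 per group.

n = 279 per group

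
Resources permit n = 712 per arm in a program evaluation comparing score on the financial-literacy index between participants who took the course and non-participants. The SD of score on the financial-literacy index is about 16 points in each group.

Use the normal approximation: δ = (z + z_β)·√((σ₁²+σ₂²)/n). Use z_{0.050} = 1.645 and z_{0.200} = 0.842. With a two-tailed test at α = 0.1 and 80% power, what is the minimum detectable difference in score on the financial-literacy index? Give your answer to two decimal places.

Minimum detectable difference ≈ 2.11 points

δ = (z_{α/2} + z_β) · √((σ₁²+σ₂²)/n)
  = (1.645 + 0.842) · √(512/712)
  = 2.487 · √0.7191
  = 2.487 · 0.8480
  = 2.1090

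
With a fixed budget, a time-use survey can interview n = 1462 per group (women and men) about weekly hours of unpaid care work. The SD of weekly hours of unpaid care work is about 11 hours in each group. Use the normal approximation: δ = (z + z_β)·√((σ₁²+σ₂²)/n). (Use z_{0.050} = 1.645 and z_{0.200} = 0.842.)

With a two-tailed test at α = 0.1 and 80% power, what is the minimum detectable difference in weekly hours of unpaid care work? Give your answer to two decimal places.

Minimum detectable difference ≈ 1.01 hours

δ = (z_{α/2} + z_β) · √((σ₁²+σ₂²)/n)
  = (1.645 + 0.842) · √(242/1462)
  = 2.487 · √0.16553
  = 2.487 · 0.4068
  = 1.0118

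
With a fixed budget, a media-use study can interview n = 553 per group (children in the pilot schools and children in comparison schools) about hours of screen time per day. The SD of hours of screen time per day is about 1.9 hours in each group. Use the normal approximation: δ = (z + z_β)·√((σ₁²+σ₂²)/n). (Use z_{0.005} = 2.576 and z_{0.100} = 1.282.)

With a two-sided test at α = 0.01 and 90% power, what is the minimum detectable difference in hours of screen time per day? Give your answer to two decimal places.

δ = (z_{α/2} + z_β) · √((σ₁²+σ₂²)/n)
  = (2.576 + 1.282) · √(7.22/553)
  = 3.858 · √0.01306
  = 3.858 · 0.1143
  = 0.4408

Minimum detectable difference ≈ 0.44 hours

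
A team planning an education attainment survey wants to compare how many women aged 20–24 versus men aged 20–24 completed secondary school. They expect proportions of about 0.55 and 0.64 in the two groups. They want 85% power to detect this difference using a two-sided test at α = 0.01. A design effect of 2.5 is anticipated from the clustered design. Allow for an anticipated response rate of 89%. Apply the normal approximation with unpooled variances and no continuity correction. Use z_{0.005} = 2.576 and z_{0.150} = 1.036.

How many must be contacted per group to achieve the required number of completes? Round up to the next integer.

n = 2163 per group

n = (z_{α/2} + z_β)² · [p₁(1−p₁) + p₂(1−p₂)] / (p₁ − p₂)²
  = (2.576 + 1.036)² · (0.55·0.45 + 0.64·0.36) / (-0.09)²
  = (3.612)² · (0.2475 + 0.2304) / 0.0081
  = 13.0465 · 0.4779 / 0.0081
  = 769.75
Design effect: 2.5 × 769.75 = 1924.37.
Adjust for 89% response: 1924.37 / 0.89 = 2162.21.
Round up → n = 2163 per group.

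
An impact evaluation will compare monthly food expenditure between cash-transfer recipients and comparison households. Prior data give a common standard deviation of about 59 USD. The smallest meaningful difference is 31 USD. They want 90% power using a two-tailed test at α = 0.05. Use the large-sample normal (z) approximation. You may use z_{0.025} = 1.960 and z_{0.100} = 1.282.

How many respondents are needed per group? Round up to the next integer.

n = (z_{α/2} + z_β)² · (σ₁² + σ₂²) / δ²
  = (1.960 + 1.282)² · (2·59² = 6962) / 31²
  = 10.5106 · 6962 / 961
  = 76.14
Round up → n = 77 per group.

n = 77 per group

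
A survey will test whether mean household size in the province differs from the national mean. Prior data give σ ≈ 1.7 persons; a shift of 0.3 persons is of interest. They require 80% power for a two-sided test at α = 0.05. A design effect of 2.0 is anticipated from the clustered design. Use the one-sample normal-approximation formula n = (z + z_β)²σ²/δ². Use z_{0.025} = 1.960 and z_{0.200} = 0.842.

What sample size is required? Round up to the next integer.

n = (z_{α/2} + z_β)² · σ² / δ²
  = (1.960 + 0.842)² · 1.7² / 0.3²
  = 7.8512 · 2.89 / 0.09
  = 252.11
Design effect: 2.0 × 252.11 = 504.22.
Round up → n = 505.

n = 505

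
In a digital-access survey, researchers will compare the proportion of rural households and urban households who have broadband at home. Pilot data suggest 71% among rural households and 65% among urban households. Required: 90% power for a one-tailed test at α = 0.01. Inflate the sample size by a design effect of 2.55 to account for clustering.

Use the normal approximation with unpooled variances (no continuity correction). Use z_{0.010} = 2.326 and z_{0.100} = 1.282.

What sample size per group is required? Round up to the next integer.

n = 3997 per group

n = (z_α + z_β)² · [p₁(1−p₁) + p₂(1−p₂)] / (p₁ − p₂)²
  = (2.326 + 1.282)² · (0.71·0.29 + 0.65·0.35) / (0.06)²
  = (3.608)² · (0.2059 + 0.2275) / 0.0036
  = 13.0177 · 0.4334 / 0.0036
  = 1567.18
Design effect: 2.55 × 1567.18 = 3996.31.
Round up → n = 3997 per group.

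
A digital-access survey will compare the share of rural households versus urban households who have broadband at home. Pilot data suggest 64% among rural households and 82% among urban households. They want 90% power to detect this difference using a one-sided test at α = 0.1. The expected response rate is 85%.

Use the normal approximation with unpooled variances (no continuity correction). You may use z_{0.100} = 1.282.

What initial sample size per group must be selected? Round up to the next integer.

n = 91 per group

n = (z_α + z_β)² · [p₁(1−p₁) + p₂(1−p₂)] / (p₁ − p₂)²
  = (1.282 + 1.282)² · (0.64·0.36 + 0.82·0.18) / (-0.18)²
  = (2.564)² · (0.2304 + 0.1476) / 0.0324
  = 6.5741 · 0.3780 / 0.0324
  = 76.70
Adjust for 85% response: 76.70 / 0.85 = 90.23.
Round up → n = 91 per group.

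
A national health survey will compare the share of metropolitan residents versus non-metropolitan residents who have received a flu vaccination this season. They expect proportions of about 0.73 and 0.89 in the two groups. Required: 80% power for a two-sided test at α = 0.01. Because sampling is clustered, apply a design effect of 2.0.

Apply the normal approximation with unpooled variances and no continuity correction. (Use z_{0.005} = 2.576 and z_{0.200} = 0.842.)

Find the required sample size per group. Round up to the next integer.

n = 270 per group

n = (z_{α/2} + z_β)² · [p₁(1−p₁) + p₂(1−p₂)] / (p₁ − p₂)²
  = (2.576 + 0.842)² · (0.73·0.27 + 0.89·0.11) / (-0.16)²
  = (3.418)² · (0.1971 + 0.0979) / 0.0256
  = 11.6827 · 0.2950 / 0.0256
  = 134.63
Design effect: 2.0 × 134.63 = 269.25.
Round up → n = 270 per group.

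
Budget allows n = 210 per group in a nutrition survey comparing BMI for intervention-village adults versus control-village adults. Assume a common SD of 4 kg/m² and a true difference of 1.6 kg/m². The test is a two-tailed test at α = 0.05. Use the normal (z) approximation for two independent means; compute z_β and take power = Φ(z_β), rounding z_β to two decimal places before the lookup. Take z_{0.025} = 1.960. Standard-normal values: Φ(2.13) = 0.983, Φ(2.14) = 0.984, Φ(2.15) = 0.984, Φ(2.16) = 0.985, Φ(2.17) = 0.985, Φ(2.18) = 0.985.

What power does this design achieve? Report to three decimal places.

z_β = δ·√(n/(σ₁²+σ₂²)) − z_{α/2}
    = 1.6 · √(210/32) − 1.960
    = 1.6 · 2.56174 − 1.960
    = 4.0988 − 1.960 = 2.1388 → 2.14
Power = Φ(2.14) = 0.984.

Power ≈ 0.984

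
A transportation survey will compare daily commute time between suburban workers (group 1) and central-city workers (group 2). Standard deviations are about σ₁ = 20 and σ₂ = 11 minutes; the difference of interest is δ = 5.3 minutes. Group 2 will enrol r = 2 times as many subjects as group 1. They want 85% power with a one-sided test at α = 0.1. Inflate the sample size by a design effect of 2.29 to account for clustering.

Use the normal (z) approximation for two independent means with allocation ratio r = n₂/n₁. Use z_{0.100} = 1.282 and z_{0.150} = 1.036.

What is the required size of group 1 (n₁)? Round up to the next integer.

n₁ = (z_α + z_β)² · (σ₁² + σ₂²/r) / δ²
   = (1.282 + 1.036)² · (20² + 11²/2) / 5.3²
   = 5.3731 · (400 + 60.5) / 28.09
   = 5.3731 · 460.5 / 28.09
   = 88.09
Design effect: 2.29 × 88.09 = 201.72.
Round up → n₁ = 202; n₂ = r·n₁ = 2 × 202 = 404.

n₁ = 202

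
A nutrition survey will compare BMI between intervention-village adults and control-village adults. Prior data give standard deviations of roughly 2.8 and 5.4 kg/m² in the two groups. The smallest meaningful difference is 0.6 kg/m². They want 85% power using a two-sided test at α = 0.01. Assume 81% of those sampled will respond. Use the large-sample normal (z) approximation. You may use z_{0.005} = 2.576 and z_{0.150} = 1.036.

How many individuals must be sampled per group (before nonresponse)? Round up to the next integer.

n = 1656 per group

n = (z_{α/2} + z_β)² · (σ₁² + σ₂²) / δ²
  = (2.576 + 1.036)² · (2.8² + 5.4² = 37) / 0.6²
  = 13.0465 · 37 / 0.36
  = 1340.89
Adjust for 81% response: 1340.89 / 0.81 = 1655.43.
Round up → n = 1656 per group.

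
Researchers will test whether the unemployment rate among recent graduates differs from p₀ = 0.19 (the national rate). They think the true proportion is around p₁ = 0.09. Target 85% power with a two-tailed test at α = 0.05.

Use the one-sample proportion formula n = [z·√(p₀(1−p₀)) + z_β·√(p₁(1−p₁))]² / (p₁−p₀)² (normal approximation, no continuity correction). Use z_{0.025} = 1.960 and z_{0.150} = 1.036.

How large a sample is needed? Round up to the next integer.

n = [z_{α/2}·√(p₀q₀) + z_β·√(p₁q₁)]² / (p₁ − p₀)²
  = [1.960·√(0.19·0.81) + 1.036·√(0.09·0.91)]² / (-0.10)²
  = [1.960·0.3923 + 1.036·0.2862]² / 0.0100
  = [1.0654]² / 0.0100
  = 113.51
Round up → n = 114.

n = 114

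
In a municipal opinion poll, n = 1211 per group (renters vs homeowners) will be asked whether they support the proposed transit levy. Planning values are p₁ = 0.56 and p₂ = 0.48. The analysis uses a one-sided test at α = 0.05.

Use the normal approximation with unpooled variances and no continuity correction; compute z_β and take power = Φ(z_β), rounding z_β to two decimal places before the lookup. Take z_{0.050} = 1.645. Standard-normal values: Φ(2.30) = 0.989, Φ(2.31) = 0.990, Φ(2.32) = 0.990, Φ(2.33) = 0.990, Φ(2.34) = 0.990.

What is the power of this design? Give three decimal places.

z_β = |p₁−p₂|·√(n/[p₁q₁+p₂q₂]) − z_α
    = 0.08 · √(1211/0.4960) − 1.645
    = 0.08 · 49.4119 − 1.645
    = 3.9529 − 1.645 = 2.3079 → 2.31
Power = Φ(2.31) = 0.990.

Power ≈ 0.990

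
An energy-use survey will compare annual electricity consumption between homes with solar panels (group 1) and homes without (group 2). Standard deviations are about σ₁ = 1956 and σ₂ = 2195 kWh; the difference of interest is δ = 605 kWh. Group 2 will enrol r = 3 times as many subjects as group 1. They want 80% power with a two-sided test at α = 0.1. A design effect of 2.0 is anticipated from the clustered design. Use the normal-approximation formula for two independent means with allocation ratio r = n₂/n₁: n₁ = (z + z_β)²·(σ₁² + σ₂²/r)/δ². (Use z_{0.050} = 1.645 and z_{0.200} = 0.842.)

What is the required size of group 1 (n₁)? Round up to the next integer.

n₁ = 184

n₁ = (z_{α/2} + z_β)² · (σ₁² + σ₂²/r) / δ²
   = (1.645 + 0.842)² · (1956² + 2195²/3) / 605²
   = 6.1852 · (3825936 + 1606008.3) / 366025
   = 6.1852 · 5431944.3 / 366025
   = 91.79
Design effect: 2.0 × 91.79 = 183.58.
Round up → n₁ = 184; n₂ = r·n₁ = 3 × 184 = 552.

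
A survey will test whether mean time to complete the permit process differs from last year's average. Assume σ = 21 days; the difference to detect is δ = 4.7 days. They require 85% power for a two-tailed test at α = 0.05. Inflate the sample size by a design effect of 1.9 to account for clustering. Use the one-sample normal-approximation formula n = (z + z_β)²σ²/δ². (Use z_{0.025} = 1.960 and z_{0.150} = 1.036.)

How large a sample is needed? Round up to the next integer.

n = 341

n = (z_{α/2} + z_β)² · σ² / δ²
  = (1.960 + 1.036)² · 21² / 4.7²
  = 8.9760 · 441 / 22.09
  = 179.20
Design effect: 1.9 × 179.20 = 340.47.
Round up → n = 341.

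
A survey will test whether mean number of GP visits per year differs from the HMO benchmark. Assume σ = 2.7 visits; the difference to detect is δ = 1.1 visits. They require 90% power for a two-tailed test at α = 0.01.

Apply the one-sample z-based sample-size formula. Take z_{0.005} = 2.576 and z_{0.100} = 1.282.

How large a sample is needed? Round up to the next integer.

n = 90

n = (z_{α/2} + z_β)² · σ² / δ²
  = (2.576 + 1.282)² · 2.7² / 1.1²
  = 14.8842 · 7.29 / 1.21
  = 89.67
Round up → n = 90.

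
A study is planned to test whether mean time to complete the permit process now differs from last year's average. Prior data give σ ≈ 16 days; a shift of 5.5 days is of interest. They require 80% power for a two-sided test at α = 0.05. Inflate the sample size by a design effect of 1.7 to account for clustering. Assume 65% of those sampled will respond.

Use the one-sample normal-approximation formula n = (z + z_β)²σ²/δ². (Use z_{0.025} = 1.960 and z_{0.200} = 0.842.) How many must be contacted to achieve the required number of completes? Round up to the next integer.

n = 174

n = (z_{α/2} + z_β)² · σ² / δ²
  = (1.960 + 0.842)² · 16² / 5.5²
  = 7.8512 · 256 / 30.25
  = 66.44
Design effect: 1.7 × 66.44 = 112.95.
Adjust for 65% response: 112.95 / 0.65 = 173.77.
Round up → n = 174.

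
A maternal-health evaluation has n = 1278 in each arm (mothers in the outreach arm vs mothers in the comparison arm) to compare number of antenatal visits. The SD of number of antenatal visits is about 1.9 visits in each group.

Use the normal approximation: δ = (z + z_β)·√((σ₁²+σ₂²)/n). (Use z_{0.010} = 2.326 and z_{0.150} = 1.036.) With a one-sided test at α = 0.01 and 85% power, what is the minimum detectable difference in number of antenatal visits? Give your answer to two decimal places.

Minimum detectable difference ≈ 0.25 visits

δ = (z_α + z_β) · √((σ₁²+σ₂²)/n)
  = (2.326 + 1.036) · √(7.22/1278)
  = 3.362 · √0.00565
  = 3.362 · 0.0752
  = 0.2527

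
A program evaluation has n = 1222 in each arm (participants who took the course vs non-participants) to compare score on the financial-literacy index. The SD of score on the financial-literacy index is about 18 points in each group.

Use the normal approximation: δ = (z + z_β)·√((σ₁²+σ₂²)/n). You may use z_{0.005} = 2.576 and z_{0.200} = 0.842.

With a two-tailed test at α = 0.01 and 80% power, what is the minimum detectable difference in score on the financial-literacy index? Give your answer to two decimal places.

Minimum detectable difference ≈ 2.49 points

δ = (z_{α/2} + z_β) · √((σ₁²+σ₂²)/n)
  = (2.576 + 0.842) · √(648/1222)
  = 3.418 · √0.53028
  = 3.418 · 0.7282
  = 2.4890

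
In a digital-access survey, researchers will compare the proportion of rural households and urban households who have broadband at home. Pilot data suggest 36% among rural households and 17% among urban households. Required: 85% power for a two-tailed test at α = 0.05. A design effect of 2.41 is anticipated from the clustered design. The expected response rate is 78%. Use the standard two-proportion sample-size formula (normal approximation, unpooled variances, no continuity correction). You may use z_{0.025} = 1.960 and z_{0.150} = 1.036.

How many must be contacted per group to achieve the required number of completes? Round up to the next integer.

n = (z_{α/2} + z_β)² · [p₁(1−p₁) + p₂(1−p₂)] / (p₁ − p₂)²
  = (1.960 + 1.036)² · (0.36·0.64 + 0.17·0.83) / (0.19)²
  = (2.996)² · (0.2304 + 0.1411) / 0.0361
  = 8.9760 · 0.3715 / 0.0361
  = 92.37
Design effect: 2.41 × 92.37 = 222.61.
Adjust for 78% response: 222.61 / 0.78 = 285.40.
Round up → n = 286 per group.

n = 286 per group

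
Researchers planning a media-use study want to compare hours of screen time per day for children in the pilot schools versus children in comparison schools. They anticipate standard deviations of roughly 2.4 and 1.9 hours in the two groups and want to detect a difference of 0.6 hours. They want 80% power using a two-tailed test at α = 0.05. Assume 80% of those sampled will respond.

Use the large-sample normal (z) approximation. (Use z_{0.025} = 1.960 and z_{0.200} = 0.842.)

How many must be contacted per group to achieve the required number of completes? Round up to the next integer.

n = 256 per group

n = (z_{α/2} + z_β)² · (σ₁² + σ₂²) / δ²
  = (1.960 + 0.842)² · (2.4² + 1.9² = 9.37) / 0.6²
  = 7.8512 · 9.37 / 0.36
  = 204.35
Adjust for 80% response: 204.35 / 0.80 = 255.44.
Round up → n = 256 per group.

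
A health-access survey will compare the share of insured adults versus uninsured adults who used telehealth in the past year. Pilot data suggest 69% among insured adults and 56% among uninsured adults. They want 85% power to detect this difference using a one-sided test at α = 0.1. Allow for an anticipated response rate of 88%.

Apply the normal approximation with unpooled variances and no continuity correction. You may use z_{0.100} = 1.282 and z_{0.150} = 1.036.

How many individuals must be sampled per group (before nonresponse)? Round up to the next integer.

n = (z_α + z_β)² · [p₁(1−p₁) + p₂(1−p₂)] / (p₁ − p₂)²
  = (1.282 + 1.036)² · (0.69·0.31 + 0.56·0.44) / (0.13)²
  = (2.318)² · (0.2139 + 0.2464) / 0.0169
  = 5.3731 · 0.4603 / 0.0169
  = 146.35
Adjust for 88% response: 146.35 / 0.88 = 166.30.
Round up → n = 167 per group.

n = 167 per group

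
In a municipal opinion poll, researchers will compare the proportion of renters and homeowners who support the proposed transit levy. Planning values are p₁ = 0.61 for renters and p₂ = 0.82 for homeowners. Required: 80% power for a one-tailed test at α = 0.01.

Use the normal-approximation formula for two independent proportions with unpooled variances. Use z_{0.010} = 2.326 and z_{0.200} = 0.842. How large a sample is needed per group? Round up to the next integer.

n = 88 per group

n = (z_α + z_β)² · [p₁(1−p₁) + p₂(1−p₂)] / (p₁ − p₂)²
  = (2.326 + 0.842)² · (0.61·0.39 + 0.82·0.18) / (-0.21)²
  = (3.168)² · (0.2379 + 0.1476) / 0.0441
  = 10.0362 · 0.3855 / 0.0441
  = 87.73
Round up → n = 88 per group.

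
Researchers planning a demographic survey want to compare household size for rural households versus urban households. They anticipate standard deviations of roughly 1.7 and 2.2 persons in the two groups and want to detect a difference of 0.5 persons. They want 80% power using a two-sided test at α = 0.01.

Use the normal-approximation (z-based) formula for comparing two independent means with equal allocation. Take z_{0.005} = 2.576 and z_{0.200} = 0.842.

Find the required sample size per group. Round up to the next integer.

n = (z_{α/2} + z_β)² · (σ₁² + σ₂²) / δ²
  = (2.576 + 0.842)² · (1.7² + 2.2² = 7.73) / 0.5²
  = 11.6827 · 7.73 / 0.25
  = 361.23
Round up → n = 362 per group.

n = 362 per group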